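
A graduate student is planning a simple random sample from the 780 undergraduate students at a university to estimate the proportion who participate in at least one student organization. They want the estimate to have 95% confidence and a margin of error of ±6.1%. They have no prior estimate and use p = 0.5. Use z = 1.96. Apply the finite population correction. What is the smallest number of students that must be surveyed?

Unadjusted: n₀ = 1.96² × 0.50 × 0.50 / 0.061² ≈ 258.10, so n₀ = 259.
Finite population correction with N = 780: n = n₀ / (1 + (n₀−1)/N) = 259 / (1 + 258/780) = 259 / 1.3308 ≈ 194.62.
Rounding up, n = 195.

195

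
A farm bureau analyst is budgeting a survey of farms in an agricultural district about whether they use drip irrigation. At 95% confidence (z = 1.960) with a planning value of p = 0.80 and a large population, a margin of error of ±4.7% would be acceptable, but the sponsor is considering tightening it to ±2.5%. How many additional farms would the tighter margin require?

At ±4.7%: n = 1.960² × 0.1600 / 0.047² ≈ 278.25 → 279.
At ±2.5%: n = 1.960² × 0.1600 / 0.025² ≈ 983.45 → 984.
Additional respondents: 984 − 279 = 705.

705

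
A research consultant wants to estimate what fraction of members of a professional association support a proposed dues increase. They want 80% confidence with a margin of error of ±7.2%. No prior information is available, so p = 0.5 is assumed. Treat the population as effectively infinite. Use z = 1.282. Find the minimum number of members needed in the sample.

With p = 0.5, p(1−p) = 0.25.
n = z²·p(1−p)/E² = 1.282² × 0.2500 / 0.072² = 1.6435 × 0.2500 / 0.005184 ≈ 79.26.
Rounding up gives n = 80.

80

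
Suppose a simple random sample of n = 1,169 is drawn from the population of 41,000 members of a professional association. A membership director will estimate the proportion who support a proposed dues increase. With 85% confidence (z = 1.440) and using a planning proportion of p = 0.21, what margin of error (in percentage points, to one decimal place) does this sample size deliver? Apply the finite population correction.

1.7

Finite-population factor: (N−n)/(N−1) = (41000−1169)/(41000−1) = 0.9715.
SE(p̂) = √[p(1−p)/n · (N−n)/(N−1)] = √[0.1659/1169 × 0.9715] = 0.01174.
E = z × SE = 1.440 × 0.01174 = 0.01691 ≈ 1.7 percentage points.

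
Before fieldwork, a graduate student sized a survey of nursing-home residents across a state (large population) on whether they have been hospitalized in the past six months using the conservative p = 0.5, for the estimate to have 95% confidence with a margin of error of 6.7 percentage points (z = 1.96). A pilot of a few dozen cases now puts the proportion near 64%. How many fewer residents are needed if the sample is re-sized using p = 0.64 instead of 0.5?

16

Conservative (p = 0.5): n = 1.96² × 0.25 / 0.067² ≈ 213.95 → 214.
Using p = 0.64: p(1−p) = 0.2304, so n = 1.96² × 0.2304 / 0.067² ≈ 197.17 → 198.
Reduction: 214 − 198 = 16.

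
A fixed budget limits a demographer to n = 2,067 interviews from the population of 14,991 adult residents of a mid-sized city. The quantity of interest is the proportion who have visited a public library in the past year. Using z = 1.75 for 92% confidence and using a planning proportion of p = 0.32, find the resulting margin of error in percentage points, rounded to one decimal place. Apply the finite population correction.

1.7

Finite-population factor: (N−n)/(N−1) = (14991−2067)/(14991−1) = 0.8622.
SE(p̂) = √[p(1−p)/n · (N−n)/(N−1)] = √[0.2176/2067 × 0.8622] = 0.00953.
E = z × SE = 1.75 × 0.00953 = 0.01667 ≈ 1.7 percentage points.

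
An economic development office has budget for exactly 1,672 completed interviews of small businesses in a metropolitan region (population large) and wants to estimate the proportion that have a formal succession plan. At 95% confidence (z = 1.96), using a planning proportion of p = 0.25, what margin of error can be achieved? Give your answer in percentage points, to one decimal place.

2.1

SE(p̂) = √[p(1−p)/n] = √[0.1875/1672] = 0.01059.
E = z × SE = 1.96 × 0.01059 = 0.02076, or 2.1 percentage points.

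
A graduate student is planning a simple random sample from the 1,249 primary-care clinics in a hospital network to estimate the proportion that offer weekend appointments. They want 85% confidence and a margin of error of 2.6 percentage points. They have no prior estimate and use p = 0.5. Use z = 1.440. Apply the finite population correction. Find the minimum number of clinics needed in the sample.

476

Unadjusted: n₀ = 1.440² × 0.50 × 0.50 / 0.026² ≈ 766.86, so n₀ = 767.
Finite population correction with N = 1,249: n = n₀ / (1 + (n₀−1)/N) = 767 / (1 + 766/1249) = 767 / 1.6133 ≈ 475.43.
Rounding up, n = 476.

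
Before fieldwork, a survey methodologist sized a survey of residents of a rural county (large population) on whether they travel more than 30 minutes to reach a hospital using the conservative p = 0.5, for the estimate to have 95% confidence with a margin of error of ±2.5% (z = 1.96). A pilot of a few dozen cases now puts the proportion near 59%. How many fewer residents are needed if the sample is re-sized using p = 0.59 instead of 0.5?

50

Conservative (p = 0.5): n = 1.96² × 0.25 / 0.025² ≈ 1536.64 → 1537.
Using p = 0.59: p(1−p) = 0.2419, so n = 1.96² × 0.2419 / 0.025² ≈ 1486.85 → 1487.
Reduction: 1537 − 1487 = 50.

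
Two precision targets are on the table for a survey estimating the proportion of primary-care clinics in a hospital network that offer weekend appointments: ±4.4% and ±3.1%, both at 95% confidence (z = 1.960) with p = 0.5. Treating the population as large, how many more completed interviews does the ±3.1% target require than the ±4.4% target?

503

At ±4.4%: n = 1.960² × 0.2500 / 0.044² ≈ 496.07 → 497.
At ±3.1%: n = 1.960² × 0.2500 / 0.031² ≈ 999.38 → 1000.
Additional respondents: 1000 − 497 = 503.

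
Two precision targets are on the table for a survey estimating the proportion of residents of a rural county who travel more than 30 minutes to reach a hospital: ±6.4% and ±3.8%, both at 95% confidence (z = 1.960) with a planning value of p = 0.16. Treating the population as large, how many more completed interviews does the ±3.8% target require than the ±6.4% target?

231

At ±6.4%: n = 1.960² × 0.1344 / 0.064² ≈ 126.05 → 127.
At ±3.8%: n = 1.960² × 0.1344 / 0.038² ≈ 357.56 → 358.
Additional respondents: 358 − 127 = 231.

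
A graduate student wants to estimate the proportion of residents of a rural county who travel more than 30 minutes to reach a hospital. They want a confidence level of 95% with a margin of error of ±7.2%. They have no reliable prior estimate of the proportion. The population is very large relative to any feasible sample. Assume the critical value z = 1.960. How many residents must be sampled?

With no prior estimate, use p = 0.5, giving p(1−p) = 0.25.
n = z²·p(1−p)/E² = 1.960² × 0.2500 / 0.072² = 3.8416 × 0.2500 / 0.005184 ≈ 185.26.
Rounding up gives n = 186.

186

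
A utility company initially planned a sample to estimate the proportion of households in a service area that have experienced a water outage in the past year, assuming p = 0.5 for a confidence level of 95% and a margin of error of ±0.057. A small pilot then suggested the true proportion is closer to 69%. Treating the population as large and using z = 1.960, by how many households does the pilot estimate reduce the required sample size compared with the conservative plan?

43

Conservative (p = 0.5): n = 1.960² × 0.25 / 0.057² ≈ 295.60 → 296.
Using p = 0.69: p(1−p) = 0.2139, so n = 1.960² × 0.2139 / 0.057² ≈ 252.91 → 253.
Reduction: 296 − 253 = 43.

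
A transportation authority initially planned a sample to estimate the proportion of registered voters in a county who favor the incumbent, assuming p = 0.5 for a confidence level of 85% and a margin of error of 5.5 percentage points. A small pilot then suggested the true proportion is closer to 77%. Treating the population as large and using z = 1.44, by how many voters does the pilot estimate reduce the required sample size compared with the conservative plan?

50

Conservative (p = 0.5): n = 1.44² × 0.25 / 0.055² ≈ 171.37 → 172.
Using p = 0.77: p(1−p) = 0.1771, so n = 1.44² × 0.1771 / 0.055² ≈ 121.40 → 122.
Reduction: 172 − 122 = 50.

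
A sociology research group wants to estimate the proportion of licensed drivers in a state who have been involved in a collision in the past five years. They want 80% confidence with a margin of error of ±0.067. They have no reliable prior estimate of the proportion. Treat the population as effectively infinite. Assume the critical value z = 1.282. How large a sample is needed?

With no prior estimate, use p = 0.5, giving p(1−p) = 0.25.
n = z²·p(1−p)/E² = 1.282² × 0.2500 / 0.067² = 1.6435 × 0.2500 / 0.004489 ≈ 91.53.
Rounding up gives n = 92.

92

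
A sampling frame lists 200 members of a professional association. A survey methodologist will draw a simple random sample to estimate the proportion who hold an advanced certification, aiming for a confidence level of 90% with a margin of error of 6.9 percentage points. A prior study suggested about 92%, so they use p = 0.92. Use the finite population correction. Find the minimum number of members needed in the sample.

For 90% confidence, z = 1.645.
Unadjusted: n₀ = 1.645² × 0.92 × 0.08 / 0.069² ≈ 41.83, so n₀ = 42.
Finite population correction with N = 200: n = n₀ / (1 + (n₀−1)/N) = 42 / (1 + 41/200) = 42 / 1.2050 ≈ 34.85.
Rounding up, n = 35.

35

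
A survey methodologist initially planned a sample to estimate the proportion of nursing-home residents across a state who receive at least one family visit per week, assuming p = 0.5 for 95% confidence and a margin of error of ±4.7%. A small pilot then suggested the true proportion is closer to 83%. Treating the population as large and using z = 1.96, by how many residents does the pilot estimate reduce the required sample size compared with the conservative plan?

189

Conservative (p = 0.5): n = 1.96² × 0.25 / 0.047² ≈ 434.77 → 435.
Using p = 0.83: p(1−p) = 0.1411, so n = 1.96² × 0.1411 / 0.047² ≈ 245.38 → 246.
Reduction: 435 − 246 = 189.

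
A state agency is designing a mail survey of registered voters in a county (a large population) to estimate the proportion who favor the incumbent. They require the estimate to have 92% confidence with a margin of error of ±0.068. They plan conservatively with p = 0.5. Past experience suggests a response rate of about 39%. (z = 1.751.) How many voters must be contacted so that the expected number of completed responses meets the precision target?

Completed interviews needed: n₀ = 1.751² × 0.2500 / 0.068² ≈ 165.77 → 166.
At a 39% response rate, contacts needed = 166 / 0.39 ≈ 425.64 → 426.

426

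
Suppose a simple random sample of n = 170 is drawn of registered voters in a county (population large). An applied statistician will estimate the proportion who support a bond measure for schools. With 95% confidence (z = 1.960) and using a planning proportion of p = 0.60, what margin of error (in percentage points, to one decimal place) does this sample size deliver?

7.4

SE(p̂) = √[p(1−p)/n] = √[0.2400/170] = 0.03757.
E = z × SE = 1.960 × 0.03757 = 0.07364, or 7.4 percentage points.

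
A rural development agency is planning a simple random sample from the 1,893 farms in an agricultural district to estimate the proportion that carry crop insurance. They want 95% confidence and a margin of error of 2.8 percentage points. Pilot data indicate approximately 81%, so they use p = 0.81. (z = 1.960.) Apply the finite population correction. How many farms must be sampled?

Unadjusted: n₀ = 1.960² × 0.81 × 0.19 / 0.028² ≈ 754.11, so n₀ = 755.
Finite population correction with N = 1,893: n = n₀ / (1 + (n₀−1)/N) = 755 / (1 + 754/1893) = 755 / 1.3983 ≈ 539.94.
Rounding up, n = 540.

540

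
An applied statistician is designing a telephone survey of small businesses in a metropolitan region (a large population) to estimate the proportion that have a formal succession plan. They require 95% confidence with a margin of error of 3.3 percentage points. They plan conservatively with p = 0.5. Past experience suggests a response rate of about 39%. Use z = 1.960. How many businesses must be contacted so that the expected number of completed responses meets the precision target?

2262

Completed interviews needed: n₀ = 1.960² × 0.2500 / 0.033² ≈ 881.91 → 882.
At a 39% response rate, contacts needed = 882 / 0.39 ≈ 2261.54 → 2262.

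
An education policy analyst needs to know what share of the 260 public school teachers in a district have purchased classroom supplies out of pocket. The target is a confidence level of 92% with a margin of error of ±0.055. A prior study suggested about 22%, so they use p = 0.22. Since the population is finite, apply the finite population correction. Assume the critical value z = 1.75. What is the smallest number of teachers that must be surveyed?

Unadjusted: n₀ = 1.75² × 0.22 × 0.78 / 0.055² ≈ 173.73, so n₀ = 174.
Finite population correction with N = 260: n = n₀ / (1 + (n₀−1)/N) = 174 / (1 + 173/260) = 174 / 1.6654 ≈ 104.48.
Rounding up, n = 105.

105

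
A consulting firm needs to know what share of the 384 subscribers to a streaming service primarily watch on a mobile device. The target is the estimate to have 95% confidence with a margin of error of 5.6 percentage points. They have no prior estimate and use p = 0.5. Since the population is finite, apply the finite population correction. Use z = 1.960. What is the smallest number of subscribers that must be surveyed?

171

Unadjusted: n₀ = 1.960² × 0.50 × 0.50 / 0.056² ≈ 306.25, so n₀ = 307.
Finite population correction with N = 384: n = n₀ / (1 + (n₀−1)/N) = 307 / (1 + 306/384) = 307 / 1.7969 ≈ 170.85.
Rounding up, n = 171.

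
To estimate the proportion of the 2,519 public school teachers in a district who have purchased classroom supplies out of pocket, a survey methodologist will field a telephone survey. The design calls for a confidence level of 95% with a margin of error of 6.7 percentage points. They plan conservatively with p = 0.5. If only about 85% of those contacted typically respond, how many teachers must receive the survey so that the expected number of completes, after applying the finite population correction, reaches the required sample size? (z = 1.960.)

Completed interviews needed (unadjusted): n₀ = 1.960² × 0.2500 / 0.067² ≈ 213.95 → 214.
FPC for N = 2,519: n = 214 / (1 + 213/2519) = 214 / 1.0846 ≈ 197.32 → 198.
At an 85% response rate, contacts needed = 198 / 0.85 ≈ 232.94 → 233.

233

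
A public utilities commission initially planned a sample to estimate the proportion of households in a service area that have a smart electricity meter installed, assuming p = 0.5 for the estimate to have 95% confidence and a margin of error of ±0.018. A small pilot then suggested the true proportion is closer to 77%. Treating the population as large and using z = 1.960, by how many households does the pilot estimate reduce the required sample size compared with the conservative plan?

865

Conservative (p = 0.5): n = 1.960² × 0.25 / 0.018² ≈ 2964.20 → 2965.
Using p = 0.77: p(1−p) = 0.1771, so n = 1.960² × 0.1771 / 0.018² ≈ 2099.84 → 2100.
Reduction: 2965 − 2100 = 865.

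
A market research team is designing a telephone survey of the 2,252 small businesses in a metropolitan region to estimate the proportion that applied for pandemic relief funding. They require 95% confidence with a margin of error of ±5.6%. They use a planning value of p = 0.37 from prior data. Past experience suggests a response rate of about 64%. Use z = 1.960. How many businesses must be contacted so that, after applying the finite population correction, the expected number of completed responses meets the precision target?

397

Completed interviews needed (unadjusted): n₀ = 1.960² × 0.2331 / 0.056² ≈ 285.55 → 286.
FPC for N = 2,252: n = 286 / (1 + 285/2252) = 286 / 1.1266 ≈ 253.87 → 254.
At a 64% response rate, contacts needed = 254 / 0.64 ≈ 396.88 → 397.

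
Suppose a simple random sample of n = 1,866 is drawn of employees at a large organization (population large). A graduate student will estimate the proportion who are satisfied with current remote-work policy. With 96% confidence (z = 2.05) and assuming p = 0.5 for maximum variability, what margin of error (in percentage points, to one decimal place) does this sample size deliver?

SE(p̂) = √[p(1−p)/n] = √[0.2500/1866] = 0.01157.
E = z × SE = 2.05 × 0.01157 = 0.02373, or 2.4 percentage points.

2.4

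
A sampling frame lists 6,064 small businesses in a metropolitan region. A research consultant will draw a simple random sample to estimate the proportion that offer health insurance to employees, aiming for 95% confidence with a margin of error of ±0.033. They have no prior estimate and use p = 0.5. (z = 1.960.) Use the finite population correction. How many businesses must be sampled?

771

Unadjusted: n₀ = 1.960² × 0.50 × 0.50 / 0.033² ≈ 881.91, so n₀ = 882.
Finite population correction with N = 6,064: n = n₀ / (1 + (n₀−1)/N) = 882 / (1 + 881/6064) = 882 / 1.1453 ≈ 770.11.
Rounding up, n = 771.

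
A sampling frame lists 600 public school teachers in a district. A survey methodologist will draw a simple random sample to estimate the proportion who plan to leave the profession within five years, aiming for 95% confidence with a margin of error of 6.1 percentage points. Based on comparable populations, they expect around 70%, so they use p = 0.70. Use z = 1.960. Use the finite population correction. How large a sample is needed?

Unadjusted: n₀ = 1.960² × 0.70 × 0.30 / 0.061² ≈ 216.81, so n₀ = 217.
Finite population correction with N = 600: n = n₀ / (1 + (n₀−1)/N) = 217 / (1 + 216/600) = 217 / 1.3600 ≈ 159.56.
Rounding up, n = 160.

160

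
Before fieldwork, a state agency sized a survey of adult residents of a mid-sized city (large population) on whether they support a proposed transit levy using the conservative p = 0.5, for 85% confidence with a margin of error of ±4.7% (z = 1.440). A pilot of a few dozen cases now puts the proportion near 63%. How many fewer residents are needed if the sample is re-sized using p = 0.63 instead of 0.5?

Conservative (p = 0.5): n = 1.440² × 0.25 / 0.047² ≈ 234.68 → 235.
Using p = 0.63: p(1−p) = 0.2331, so n = 1.440² × 0.2331 / 0.047² ≈ 218.81 → 219.
Reduction: 235 − 219 = 16.

16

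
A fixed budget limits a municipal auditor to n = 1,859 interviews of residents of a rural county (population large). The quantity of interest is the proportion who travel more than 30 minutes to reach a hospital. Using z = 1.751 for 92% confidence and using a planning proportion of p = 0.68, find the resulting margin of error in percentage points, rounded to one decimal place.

SE(p̂) = √[p(1−p)/n] = √[0.2176/1859] = 0.01082.
E = z × SE = 1.751 × 0.01082 = 0.01894, or 1.9 percentage points.

1.9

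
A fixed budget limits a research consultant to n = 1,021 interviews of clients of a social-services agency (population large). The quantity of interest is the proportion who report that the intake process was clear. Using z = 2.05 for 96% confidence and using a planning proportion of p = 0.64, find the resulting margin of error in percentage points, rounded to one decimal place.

3.1

SE(p̂) = √[p(1−p)/n] = √[0.2304/1021] = 0.01502.
E = z × SE = 2.05 × 0.01502 = 0.03080, or 3.1 percentage points.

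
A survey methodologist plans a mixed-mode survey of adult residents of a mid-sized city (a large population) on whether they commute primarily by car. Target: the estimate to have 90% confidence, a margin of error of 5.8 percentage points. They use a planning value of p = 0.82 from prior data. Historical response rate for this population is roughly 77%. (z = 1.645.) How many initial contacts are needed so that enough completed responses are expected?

Completed interviews needed: n₀ = 1.645² × 0.1476 / 0.058² ≈ 118.73 → 119.
At a 77% response rate, contacts needed = 119 / 0.77 ≈ 154.55 → 155.

155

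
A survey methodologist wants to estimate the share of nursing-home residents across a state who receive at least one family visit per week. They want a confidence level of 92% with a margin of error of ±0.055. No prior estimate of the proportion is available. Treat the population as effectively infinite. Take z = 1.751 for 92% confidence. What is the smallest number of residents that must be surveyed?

254

With no prior estimate, use p = 0.5, giving p(1−p) = 0.25.
n = z²·p(1−p)/E² = 1.751² × 0.2500 / 0.055² = 3.0660 × 0.2500 / 0.003025 ≈ 253.39.
Rounding up gives n = 254.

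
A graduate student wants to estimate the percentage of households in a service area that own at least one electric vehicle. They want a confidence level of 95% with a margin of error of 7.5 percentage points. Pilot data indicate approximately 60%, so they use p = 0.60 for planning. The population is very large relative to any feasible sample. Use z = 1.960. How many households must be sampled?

164

With p = 0.60, p(1−p) = 0.2400.
n = z²·p(1−p)/E² = 1.960² × 0.2400 / 0.075² = 3.8416 × 0.2400 / 0.005625 ≈ 163.91.
Rounding up gives n = 164.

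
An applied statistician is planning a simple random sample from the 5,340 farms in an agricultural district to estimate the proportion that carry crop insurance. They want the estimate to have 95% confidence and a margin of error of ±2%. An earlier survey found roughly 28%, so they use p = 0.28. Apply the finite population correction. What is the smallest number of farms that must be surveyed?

1422

For 95% confidence, z = 1.960.
Unadjusted: n₀ = 1.960² × 0.28 × 0.72 / 0.020² ≈ 1936.17, so n₀ = 1937.
Finite population correction with N = 5,340: n = n₀ / (1 + (n₀−1)/N) = 1937 / (1 + 1936/5340) = 1937 / 1.3625 ≈ 1421.60.
Rounding up, n = 1422.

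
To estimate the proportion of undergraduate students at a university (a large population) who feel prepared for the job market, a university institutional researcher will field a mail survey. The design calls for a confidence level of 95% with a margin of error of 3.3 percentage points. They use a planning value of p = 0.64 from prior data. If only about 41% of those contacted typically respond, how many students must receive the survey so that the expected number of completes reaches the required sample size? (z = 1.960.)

1983

Completed interviews needed: n₀ = 1.960² × 0.2304 / 0.033² ≈ 812.77 → 813.
At a 41% response rate, contacts needed = 813 / 0.41 ≈ 1982.93 → 1983.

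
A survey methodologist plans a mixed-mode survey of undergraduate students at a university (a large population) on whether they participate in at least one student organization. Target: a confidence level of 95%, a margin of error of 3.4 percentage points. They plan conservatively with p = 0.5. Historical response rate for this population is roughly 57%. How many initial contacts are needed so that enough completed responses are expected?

1458

For 95% confidence, z = 1.96.
Completed interviews needed: n₀ = 1.96² × 0.2500 / 0.034² ≈ 830.80 → 831.
At a 57% response rate, contacts needed = 831 / 0.57 ≈ 1457.89 → 1458.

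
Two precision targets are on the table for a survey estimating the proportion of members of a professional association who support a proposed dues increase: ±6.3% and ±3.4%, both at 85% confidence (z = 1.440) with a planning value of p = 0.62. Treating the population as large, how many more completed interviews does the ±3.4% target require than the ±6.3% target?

299

At ±6.3%: n = 1.440² × 0.2356 / 0.063² ≈ 123.09 → 124.
At ±3.4%: n = 1.440² × 0.2356 / 0.034² ≈ 422.61 → 423.
Additional respondents: 423 − 124 = 299.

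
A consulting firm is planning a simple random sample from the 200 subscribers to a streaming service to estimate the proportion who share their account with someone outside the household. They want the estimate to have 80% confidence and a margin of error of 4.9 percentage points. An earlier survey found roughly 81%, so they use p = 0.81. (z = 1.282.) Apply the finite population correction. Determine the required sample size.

Unadjusted: n₀ = 1.282² × 0.81 × 0.19 / 0.049² ≈ 105.35, so n₀ = 106.
Finite population correction with N = 200: n = n₀ / (1 + (n₀−1)/N) = 106 / (1 + 105/200) = 106 / 1.5250 ≈ 69.51.
Rounding up, n = 70.

70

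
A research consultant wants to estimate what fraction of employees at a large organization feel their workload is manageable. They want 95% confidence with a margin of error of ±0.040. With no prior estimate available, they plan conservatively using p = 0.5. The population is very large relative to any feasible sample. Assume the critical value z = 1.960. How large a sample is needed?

601

With p = 0.5, p(1−p) = 0.25.
n = z²·p(1−p)/E² = 1.960² × 0.2500 / 0.040² = 3.8416 × 0.2500 / 0.001600 ≈ 600.25.
Rounding up gives n = 601.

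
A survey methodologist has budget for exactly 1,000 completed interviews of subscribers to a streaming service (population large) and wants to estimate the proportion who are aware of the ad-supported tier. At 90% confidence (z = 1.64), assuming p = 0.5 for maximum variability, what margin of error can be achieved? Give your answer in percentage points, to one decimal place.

SE(p̂) = √[p(1−p)/n] = √[0.2500/1000] = 0.01581.
E = z × SE = 1.64 × 0.01581 = 0.02593, or 2.6 percentage points.

2.6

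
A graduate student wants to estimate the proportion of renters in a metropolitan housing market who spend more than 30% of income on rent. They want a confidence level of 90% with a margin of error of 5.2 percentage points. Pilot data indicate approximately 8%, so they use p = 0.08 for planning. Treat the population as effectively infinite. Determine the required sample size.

74

For 90% confidence, z = 1.645.
With p = 0.08, p(1−p) = 0.0736.
n = z²·p(1−p)/E² = 1.645² × 0.0736 / 0.052² = 2.7060 × 0.0736 / 0.002704 ≈ 73.66.
Rounding up gives n = 74.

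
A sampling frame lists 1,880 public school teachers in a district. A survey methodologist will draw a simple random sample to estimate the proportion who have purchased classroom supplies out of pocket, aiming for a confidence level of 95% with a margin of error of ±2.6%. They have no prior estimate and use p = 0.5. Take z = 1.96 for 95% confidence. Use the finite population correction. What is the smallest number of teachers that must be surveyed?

810

Unadjusted: n₀ = 1.96² × 0.50 × 0.50 / 0.026² ≈ 1420.71, so n₀ = 1421.
Finite population correction with N = 1,880: n = n₀ / (1 + (n₀−1)/N) = 1421 / (1 + 1420/1880) = 1421 / 1.7553 ≈ 809.54.
Rounding up, n = 810.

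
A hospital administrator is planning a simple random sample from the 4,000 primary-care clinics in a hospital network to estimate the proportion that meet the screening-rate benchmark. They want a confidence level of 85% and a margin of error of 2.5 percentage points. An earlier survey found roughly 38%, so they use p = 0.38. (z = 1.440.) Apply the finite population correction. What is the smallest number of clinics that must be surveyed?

Unadjusted: n₀ = 1.440² × 0.38 × 0.62 / 0.025² ≈ 781.66, so n₀ = 782.
Finite population correction with N = 4,000: n = n₀ / (1 + (n₀−1)/N) = 782 / (1 + 781/4000) = 782 / 1.1952 ≈ 654.26.
Rounding up, n = 655.

655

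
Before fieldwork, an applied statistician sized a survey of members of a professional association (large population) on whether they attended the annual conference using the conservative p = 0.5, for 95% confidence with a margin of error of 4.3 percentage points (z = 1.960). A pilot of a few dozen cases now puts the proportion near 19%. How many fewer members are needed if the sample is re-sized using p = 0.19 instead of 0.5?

200

Conservative (p = 0.5): n = 1.960² × 0.25 / 0.043² ≈ 519.42 → 520.
Using p = 0.19: p(1−p) = 0.1539, so n = 1.960² × 0.1539 / 0.043² ≈ 319.75 → 320.
Reduction: 520 − 320 = 200.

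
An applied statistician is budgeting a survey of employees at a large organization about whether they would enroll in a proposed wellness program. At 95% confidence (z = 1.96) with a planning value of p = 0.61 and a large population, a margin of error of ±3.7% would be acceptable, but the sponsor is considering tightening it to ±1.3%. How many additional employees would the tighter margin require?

At ±3.7%: n = 1.96² × 0.2379 / 0.037² ≈ 667.58 → 668.
At ±1.3%: n = 1.96² × 0.2379 / 0.013² ≈ 5407.79 → 5408.
Additional respondents: 5408 − 668 = 4740.

4740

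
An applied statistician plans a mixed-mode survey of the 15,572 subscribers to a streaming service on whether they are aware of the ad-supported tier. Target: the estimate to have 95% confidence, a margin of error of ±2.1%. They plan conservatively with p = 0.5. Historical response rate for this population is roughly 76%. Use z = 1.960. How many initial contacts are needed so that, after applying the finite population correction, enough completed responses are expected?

2515

Completed interviews needed (unadjusted): n₀ = 1.960² × 0.2500 / 0.021² ≈ 2177.78 → 2178.
FPC for N = 15,572: n = 2178 / (1 + 2177/15572) = 2178 / 1.1398 ≈ 1910.86 → 1911.
At a 76% response rate, contacts needed = 1911 / 0.76 ≈ 2514.47 → 2515.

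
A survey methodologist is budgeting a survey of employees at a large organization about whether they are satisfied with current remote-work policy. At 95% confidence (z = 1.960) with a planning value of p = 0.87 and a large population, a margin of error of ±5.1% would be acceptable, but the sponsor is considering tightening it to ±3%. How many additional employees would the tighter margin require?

At ±5.1%: n = 1.960² × 0.1131 / 0.051² ≈ 167.05 → 168.
At ±3%: n = 1.960² × 0.1131 / 0.030² ≈ 482.76 → 483.
Additional respondents: 483 − 168 = 315.

315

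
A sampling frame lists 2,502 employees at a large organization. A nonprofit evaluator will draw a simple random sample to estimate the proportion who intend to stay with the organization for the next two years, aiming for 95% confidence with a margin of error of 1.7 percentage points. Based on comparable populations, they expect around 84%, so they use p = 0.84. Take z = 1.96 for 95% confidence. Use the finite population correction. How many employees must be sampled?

1043

Unadjusted: n₀ = 1.96² × 0.84 × 0.16 / 0.017² ≈ 1786.54, so n₀ = 1787.
Finite population correction with N = 2,502: n = n₀ / (1 + (n₀−1)/N) = 1787 / (1 + 1786/2502) = 1787 / 1.7138 ≈ 1042.69.
Rounding up, n = 1043.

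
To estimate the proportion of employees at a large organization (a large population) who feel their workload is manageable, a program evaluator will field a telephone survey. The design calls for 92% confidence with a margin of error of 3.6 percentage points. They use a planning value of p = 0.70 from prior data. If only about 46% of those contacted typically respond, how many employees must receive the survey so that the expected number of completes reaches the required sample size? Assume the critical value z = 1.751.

1081

Completed interviews needed: n₀ = 1.751² × 0.2100 / 0.036² ≈ 496.81 → 497.
At a 46% response rate, contacts needed = 497 / 0.46 ≈ 1080.43 → 1081.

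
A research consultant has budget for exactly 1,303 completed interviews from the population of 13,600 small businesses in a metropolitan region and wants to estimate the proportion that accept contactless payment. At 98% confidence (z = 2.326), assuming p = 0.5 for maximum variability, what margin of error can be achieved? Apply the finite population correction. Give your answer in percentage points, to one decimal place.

3.1

Finite-population factor: (N−n)/(N−1) = (13600−1303)/(13600−1) = 0.9043.
SE(p̂) = √[p(1−p)/n · (N−n)/(N−1)] = √[0.2500/1303 × 0.9043] = 0.01317.
E = z × SE = 2.326 × 0.01317 = 0.03064 ≈ 3.1 percentage points.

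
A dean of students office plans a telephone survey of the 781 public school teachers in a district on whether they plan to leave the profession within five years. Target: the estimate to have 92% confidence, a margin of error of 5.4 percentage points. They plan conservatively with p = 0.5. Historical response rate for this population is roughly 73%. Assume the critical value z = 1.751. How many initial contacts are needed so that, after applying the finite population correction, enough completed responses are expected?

Completed interviews needed (unadjusted): n₀ = 1.751² × 0.2500 / 0.054² ≈ 262.86 → 263.
FPC for N = 781: n = 263 / (1 + 262/781) = 263 / 1.3355 ≈ 196.93 → 197.
At a 73% response rate, contacts needed = 197 / 0.73 ≈ 269.86 → 270.

270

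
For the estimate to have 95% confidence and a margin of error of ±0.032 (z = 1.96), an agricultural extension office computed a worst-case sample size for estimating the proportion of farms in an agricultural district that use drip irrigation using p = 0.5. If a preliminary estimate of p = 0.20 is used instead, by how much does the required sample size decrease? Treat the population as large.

337

Conservative (p = 0.5): n = 1.96² × 0.25 / 0.032² ≈ 937.89 → 938.
Using p = 0.20: p(1−p) = 0.1600, so n = 1.96² × 0.1600 / 0.032² ≈ 600.25 → 601.
Reduction: 938 − 601 = 337.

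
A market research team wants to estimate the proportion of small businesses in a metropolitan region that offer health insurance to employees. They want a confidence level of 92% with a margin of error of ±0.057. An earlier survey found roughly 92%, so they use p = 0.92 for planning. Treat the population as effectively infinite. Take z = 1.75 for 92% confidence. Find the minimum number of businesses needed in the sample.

With p = 0.92, p(1−p) = 0.0736.
n = z²·p(1−p)/E² = 1.75² × 0.0736 / 0.057² = 3.0625 × 0.0736 / 0.003249 ≈ 69.38.
Rounding up gives n = 70.

70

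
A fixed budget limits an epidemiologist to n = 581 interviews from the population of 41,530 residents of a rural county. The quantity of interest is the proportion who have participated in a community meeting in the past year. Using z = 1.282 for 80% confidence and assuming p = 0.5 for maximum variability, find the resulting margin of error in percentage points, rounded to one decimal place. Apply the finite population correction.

2.6

Finite-population factor: (N−n)/(N−1) = (41530−581)/(41530−1) = 0.9860.
SE(p̂) = √[p(1−p)/n · (N−n)/(N−1)] = √[0.2500/581 × 0.9860] = 0.02060.
E = z × SE = 1.282 × 0.02060 = 0.02641 ≈ 2.6 percentage points.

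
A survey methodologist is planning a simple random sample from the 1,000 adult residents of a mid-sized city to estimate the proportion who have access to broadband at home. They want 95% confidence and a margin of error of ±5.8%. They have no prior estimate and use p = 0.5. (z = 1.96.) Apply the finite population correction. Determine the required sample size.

Unadjusted: n₀ = 1.96² × 0.50 × 0.50 / 0.058² ≈ 285.49, so n₀ = 286.
Finite population correction with N = 1,000: n = n₀ / (1 + (n₀−1)/N) = 286 / (1 + 285/1000) = 286 / 1.2850 ≈ 222.57.
Rounding up, n = 223.

223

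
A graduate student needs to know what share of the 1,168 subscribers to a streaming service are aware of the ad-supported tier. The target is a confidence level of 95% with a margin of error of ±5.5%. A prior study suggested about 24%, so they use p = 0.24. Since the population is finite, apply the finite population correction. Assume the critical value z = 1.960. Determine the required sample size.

Unadjusted: n₀ = 1.960² × 0.24 × 0.76 / 0.055² ≈ 231.64, so n₀ = 232.
Finite population correction with N = 1,168: n = n₀ / (1 + (n₀−1)/N) = 232 / (1 + 231/1168) = 232 / 1.1978 ≈ 193.69.
Rounding up, n = 194.

194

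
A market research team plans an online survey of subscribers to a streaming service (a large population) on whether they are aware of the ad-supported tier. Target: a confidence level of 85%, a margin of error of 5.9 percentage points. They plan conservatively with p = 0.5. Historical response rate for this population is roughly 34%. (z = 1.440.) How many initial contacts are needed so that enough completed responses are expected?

439

Completed interviews needed: n₀ = 1.440² × 0.2500 / 0.059² ≈ 148.92 → 149.
At a 34% response rate, contacts needed = 149 / 0.34 ≈ 438.24 → 439.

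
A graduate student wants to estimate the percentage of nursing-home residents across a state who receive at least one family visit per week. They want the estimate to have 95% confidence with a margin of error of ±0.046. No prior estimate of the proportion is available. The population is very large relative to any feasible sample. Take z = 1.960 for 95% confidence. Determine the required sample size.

With no prior estimate, use p = 0.5, giving p(1−p) = 0.25.
n = z²·p(1−p)/E² = 1.960² × 0.2500 / 0.046² = 3.8416 × 0.2500 / 0.002116 ≈ 453.88.
Rounding up gives n = 454.

454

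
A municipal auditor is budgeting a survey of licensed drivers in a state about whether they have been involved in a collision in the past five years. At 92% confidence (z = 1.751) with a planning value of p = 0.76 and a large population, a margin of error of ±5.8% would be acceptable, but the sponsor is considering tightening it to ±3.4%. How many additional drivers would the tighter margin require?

At ±5.8%: n = 1.751² × 0.1824 / 0.058² ≈ 166.24 → 167.
At ±3.4%: n = 1.751² × 0.1824 / 0.034² ≈ 483.77 → 484.
Additional respondents: 484 − 167 = 317.

317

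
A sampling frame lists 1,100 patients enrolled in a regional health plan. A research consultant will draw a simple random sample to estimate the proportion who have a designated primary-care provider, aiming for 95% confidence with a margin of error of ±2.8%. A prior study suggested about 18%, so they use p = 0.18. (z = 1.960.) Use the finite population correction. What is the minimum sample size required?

437

Unadjusted: n₀ = 1.960² × 0.18 × 0.82 / 0.028² ≈ 723.24, so n₀ = 724.
Finite population correction with N = 1,100: n = n₀ / (1 + (n₀−1)/N) = 724 / (1 + 723/1100) = 724 / 1.6573 ≈ 436.86.
Rounding up, n = 437.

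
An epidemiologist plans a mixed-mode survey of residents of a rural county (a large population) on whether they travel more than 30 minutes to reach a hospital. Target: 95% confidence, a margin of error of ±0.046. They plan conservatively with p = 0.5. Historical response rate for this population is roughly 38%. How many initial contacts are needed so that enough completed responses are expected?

For 95% confidence, z = 1.960.
Completed interviews needed: n₀ = 1.960² × 0.2500 / 0.046² ≈ 453.88 → 454.
At a 38% response rate, contacts needed = 454 / 0.38 ≈ 1194.74 → 1195.

1195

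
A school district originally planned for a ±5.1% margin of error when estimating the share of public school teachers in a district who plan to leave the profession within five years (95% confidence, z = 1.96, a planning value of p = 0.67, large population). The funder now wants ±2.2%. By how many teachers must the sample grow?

1428

At ±5.1%: n = 1.96² × 0.2211 / 0.051² ≈ 326.56 → 327.
At ±2.2%: n = 1.96² × 0.2211 / 0.022² ≈ 1754.91 → 1755.
Additional respondents: 1755 − 327 = 1428.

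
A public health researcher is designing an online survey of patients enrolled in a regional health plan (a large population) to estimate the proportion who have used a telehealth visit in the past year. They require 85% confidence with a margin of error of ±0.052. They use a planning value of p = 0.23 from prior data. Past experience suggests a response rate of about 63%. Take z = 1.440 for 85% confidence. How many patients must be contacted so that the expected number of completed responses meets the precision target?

216

Completed interviews needed: n₀ = 1.440² × 0.1771 / 0.052² ≈ 135.81 → 136.
At a 63% response rate, contacts needed = 136 / 0.63 ≈ 215.87 → 216.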